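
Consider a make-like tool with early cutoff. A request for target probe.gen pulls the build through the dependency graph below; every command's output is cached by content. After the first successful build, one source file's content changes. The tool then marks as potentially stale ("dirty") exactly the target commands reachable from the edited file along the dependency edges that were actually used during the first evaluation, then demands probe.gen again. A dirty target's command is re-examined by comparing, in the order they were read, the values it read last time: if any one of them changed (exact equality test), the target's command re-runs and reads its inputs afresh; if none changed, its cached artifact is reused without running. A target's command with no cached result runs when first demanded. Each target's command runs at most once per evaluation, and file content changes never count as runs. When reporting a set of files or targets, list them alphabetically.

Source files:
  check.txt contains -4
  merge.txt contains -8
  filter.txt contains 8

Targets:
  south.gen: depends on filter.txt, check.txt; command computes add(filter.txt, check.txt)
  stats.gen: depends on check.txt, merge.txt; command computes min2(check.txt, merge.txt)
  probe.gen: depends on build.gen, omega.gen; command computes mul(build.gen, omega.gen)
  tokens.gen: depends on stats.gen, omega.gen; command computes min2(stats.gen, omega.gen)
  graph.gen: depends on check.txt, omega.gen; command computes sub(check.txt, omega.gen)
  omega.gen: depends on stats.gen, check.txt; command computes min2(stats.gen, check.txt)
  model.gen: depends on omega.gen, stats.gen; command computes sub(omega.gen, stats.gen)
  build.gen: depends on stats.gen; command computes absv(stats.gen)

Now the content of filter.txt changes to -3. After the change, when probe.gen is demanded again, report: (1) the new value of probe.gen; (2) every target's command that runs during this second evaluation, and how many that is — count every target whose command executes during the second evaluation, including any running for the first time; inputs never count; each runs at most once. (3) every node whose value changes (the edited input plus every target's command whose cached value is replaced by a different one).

First demand of the output computes:
  stats.gen = min2(-4, -8) = -8
  build.gen = absv(-8) = 8
  omega.gen = min2(-8, -4) = -8
  probe.gen = mul(8, -8) = -64

After the edit, cleaning proceeds:
  filter.txt only reaches undemanded nodes; the second demand re-runs nothing.

Note the shortcut — filter.txt feeds only undemanded nodes, so no recomputation happens.

Demanding probe.gen again yields -64.
0 target commands run: none.
The nodes whose values change: filter.txt.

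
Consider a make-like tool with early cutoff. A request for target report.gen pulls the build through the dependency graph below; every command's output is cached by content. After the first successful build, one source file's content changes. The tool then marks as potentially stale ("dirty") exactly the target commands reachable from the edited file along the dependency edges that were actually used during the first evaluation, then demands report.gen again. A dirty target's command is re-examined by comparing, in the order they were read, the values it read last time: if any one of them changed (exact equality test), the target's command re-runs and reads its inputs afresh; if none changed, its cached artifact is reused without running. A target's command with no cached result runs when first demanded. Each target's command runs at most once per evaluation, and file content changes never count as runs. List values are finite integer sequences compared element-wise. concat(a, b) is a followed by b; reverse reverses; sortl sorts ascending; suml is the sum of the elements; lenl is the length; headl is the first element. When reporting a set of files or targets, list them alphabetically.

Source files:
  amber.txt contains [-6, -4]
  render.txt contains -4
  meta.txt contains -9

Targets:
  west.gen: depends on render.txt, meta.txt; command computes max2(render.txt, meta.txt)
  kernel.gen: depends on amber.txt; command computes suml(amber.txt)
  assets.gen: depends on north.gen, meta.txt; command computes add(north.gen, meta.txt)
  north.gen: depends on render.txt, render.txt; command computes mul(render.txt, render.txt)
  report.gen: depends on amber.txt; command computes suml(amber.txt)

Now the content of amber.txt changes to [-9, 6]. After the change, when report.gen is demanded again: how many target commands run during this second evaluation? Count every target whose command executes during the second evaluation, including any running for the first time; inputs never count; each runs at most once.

1 target commands run: report.gen.

First demand of the output computes:
  report.gen = suml([-6, -4]) = -10

After the edit, cleaning proceeds:
  report.gen: a read changed (amber.txt [-6, -4]->[-9, 6]) — executes, giving -3.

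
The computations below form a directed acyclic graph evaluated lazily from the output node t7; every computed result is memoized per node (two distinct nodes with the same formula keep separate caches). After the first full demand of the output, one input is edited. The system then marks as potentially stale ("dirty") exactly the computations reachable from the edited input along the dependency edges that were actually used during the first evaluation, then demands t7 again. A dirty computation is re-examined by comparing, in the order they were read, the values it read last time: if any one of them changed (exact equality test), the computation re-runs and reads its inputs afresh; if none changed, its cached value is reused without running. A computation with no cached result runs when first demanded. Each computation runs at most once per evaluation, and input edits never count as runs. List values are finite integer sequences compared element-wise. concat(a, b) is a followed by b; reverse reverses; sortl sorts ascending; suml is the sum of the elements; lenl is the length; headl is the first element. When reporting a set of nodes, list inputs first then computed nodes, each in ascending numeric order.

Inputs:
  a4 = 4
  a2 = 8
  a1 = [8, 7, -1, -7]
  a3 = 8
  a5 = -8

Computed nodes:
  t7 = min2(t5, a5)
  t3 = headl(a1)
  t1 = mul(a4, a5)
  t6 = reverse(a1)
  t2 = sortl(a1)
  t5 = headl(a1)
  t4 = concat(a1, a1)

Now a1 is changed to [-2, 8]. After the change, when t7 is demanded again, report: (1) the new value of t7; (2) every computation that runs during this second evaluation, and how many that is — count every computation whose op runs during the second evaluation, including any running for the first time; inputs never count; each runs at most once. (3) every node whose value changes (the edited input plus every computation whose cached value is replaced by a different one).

First demand of the output computes:
  t5 = headl([8, 7, -1, -7]) = 8
  t7 = min2(8, -8) = -8

After the edit, cleaning proceeds:
  t5: a read changed (a1 [8, 7, -1, -7]->[-2, 8]) — executes, giving -2.
  t7: a read changed (t5 8->-2) — executes, giving -8 — identical to its old value.

Demanding t7 again yields -8.
2 computations run: t5, t7.
The nodes whose values change: a1, t5.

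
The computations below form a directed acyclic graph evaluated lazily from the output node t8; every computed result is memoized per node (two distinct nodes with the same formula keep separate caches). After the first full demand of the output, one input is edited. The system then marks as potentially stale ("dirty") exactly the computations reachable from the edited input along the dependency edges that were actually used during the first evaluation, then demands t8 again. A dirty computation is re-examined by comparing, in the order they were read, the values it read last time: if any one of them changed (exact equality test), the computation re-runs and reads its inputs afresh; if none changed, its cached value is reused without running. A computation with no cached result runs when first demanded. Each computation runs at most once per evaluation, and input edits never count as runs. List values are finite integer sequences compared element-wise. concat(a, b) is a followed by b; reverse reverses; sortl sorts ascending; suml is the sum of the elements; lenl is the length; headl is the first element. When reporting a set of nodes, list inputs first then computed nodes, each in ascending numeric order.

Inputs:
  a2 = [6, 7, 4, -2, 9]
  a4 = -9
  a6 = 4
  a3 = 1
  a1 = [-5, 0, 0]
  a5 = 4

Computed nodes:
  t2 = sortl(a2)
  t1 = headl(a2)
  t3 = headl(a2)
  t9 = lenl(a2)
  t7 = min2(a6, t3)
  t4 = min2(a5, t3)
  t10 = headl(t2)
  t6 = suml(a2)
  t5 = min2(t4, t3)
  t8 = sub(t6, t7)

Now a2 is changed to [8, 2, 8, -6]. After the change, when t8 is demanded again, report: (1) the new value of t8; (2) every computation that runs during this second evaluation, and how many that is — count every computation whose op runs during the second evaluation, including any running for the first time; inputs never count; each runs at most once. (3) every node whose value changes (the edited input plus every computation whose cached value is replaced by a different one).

Demanding t8 again yields 8.
4 computations run: t3, t6, t7, t8.
The nodes whose values change: a2, t3, t6, t8.

First demand of the output computes:
  t3 = headl([6, 7, 4, -2, 9]) = 6
  t6 = suml([6, 7, 4, -2, 9]) = 24
  t7 = min2(4, 6) = 4
  t8 = sub(24, 4) = 20

After the edit, cleaning proceeds:
  t3: a read changed (a2 [6, 7, 4, -2, 9]->[8, 2, 8, -6]) — executes, giving 8.
  t6: a read changed (a2 [6, 7, 4, -2, 9]->[8, 2, 8, -6]) — executes, giving 12.
  t7: a read changed (t3 6->8) — executes, giving 4 — identical to its old value.
  t8: a read changed (t6 24->12) — executes, giving 8.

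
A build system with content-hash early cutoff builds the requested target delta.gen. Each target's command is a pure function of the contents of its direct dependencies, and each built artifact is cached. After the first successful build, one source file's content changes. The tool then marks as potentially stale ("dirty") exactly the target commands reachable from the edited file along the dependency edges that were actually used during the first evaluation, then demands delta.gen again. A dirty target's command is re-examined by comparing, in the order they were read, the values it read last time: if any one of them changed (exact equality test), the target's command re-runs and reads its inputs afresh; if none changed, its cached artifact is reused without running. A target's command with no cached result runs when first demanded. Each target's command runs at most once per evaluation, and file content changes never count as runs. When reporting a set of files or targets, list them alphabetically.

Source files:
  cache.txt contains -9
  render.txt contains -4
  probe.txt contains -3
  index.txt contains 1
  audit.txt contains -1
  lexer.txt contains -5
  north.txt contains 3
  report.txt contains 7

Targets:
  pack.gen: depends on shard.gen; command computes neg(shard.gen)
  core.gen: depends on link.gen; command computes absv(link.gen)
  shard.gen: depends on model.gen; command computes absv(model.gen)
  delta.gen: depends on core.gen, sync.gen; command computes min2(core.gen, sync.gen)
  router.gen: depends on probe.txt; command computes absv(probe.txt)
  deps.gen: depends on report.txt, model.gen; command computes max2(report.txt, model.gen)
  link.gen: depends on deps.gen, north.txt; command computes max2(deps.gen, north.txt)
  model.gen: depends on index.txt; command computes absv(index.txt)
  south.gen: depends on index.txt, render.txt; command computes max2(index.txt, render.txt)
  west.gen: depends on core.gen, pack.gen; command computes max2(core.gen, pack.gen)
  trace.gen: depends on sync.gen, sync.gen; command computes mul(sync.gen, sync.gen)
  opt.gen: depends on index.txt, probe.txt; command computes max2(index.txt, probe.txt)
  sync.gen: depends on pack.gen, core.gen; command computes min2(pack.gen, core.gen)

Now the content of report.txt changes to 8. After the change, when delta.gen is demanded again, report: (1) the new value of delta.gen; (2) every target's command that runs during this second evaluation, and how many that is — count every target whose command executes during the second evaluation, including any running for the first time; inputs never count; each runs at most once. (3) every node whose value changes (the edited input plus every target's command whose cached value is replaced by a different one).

New value of delta.gen: -1.
Target commands that run: core.gen, delta.gen, deps.gen, link.gen, sync.gen — 5 in total.
Values that change: core.gen, deps.gen, link.gen, report.txt.

First evaluation (everything demanded from the output):
  model.gen = absv(1) = 1
  deps.gen = max2(7, 1) = 7
  link.gen = max2(7, 3) = 7
  core.gen = absv(7) = 7
  shard.gen = absv(1) = 1
  pack.gen = neg(1) = -1
  sync.gen = min2(-1, 7) = -1
  delta.gen = min2(7, -1) = -1

Propagation after the edit:
  deps.gen: runs — report.txt 7->8; result 8.
  link.gen: runs — deps.gen 7->8; result 8.
  core.gen: runs — link.gen 7->8; result 8.
  sync.gen: runs — core.gen 7->8; result -1 (same value as before).
  delta.gen: runs — core.gen 7->8; result -1 (same value as before).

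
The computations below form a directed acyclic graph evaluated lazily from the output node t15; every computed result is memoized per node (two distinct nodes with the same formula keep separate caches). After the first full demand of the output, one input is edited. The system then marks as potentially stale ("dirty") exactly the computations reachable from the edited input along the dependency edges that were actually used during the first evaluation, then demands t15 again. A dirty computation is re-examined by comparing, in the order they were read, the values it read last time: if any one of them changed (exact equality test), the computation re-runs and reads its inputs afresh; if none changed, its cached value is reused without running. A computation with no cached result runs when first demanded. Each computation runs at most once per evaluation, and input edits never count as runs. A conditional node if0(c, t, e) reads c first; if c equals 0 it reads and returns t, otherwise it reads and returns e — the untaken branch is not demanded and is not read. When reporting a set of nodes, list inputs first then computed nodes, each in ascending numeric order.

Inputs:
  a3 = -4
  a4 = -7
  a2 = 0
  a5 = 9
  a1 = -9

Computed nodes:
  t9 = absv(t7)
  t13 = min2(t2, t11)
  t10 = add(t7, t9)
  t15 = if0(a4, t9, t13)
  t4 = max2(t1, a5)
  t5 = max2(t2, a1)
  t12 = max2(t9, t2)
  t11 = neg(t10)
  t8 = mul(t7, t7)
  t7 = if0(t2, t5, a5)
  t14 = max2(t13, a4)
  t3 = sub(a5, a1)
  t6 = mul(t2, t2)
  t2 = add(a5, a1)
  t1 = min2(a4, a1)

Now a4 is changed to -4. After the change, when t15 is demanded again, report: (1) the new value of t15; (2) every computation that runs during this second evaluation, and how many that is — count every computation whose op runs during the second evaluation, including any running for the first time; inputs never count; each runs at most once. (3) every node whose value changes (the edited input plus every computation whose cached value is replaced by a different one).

Demanding t15 again yields 0.
1 computations run: t15.
The nodes whose values change: a4.

First demand of the output computes:
  t2 = add(9, -9) = 0
  t5 = max2(0, -9) = 0
  t7 = if0(t2=0 -> then branch t5) = 0
  t9 = absv(0) = 0
  t10 = add(0, 0) = 0
  t11 = neg(0) = 0
  t13 = min2(0, 0) = 0
  t15 = if0(a4=-7 -> else branch t13) = 0

After the edit, cleaning proceeds:
  t15: a read changed (a4 -7->-4) — executes, giving 0 — identical to its old value.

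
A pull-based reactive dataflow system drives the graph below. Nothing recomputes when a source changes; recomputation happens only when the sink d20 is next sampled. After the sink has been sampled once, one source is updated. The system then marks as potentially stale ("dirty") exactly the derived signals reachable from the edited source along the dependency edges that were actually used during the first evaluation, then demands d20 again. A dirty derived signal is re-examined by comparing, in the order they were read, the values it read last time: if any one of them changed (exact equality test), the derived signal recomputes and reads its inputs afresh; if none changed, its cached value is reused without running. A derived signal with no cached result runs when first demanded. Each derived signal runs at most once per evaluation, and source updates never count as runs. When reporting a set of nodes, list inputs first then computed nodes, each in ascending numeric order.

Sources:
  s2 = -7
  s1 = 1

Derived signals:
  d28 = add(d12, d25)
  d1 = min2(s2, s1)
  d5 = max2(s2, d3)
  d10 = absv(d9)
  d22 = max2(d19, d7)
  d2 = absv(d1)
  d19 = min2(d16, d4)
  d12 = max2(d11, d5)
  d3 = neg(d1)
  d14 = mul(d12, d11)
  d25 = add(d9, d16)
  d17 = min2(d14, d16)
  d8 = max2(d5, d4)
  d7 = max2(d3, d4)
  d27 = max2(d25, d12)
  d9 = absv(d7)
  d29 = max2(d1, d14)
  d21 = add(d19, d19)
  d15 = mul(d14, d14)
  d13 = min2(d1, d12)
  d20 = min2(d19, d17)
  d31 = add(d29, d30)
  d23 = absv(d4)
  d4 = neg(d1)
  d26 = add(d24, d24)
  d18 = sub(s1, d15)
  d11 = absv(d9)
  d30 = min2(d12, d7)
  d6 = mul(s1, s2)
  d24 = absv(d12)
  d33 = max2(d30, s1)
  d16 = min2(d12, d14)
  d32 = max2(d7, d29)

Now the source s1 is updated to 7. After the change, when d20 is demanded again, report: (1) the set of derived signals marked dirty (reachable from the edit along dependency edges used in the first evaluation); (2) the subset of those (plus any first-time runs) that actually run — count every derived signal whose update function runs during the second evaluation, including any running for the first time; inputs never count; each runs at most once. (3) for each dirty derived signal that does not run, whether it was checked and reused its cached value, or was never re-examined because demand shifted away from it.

Marked dirty: d1, d3, d4, d5, d7, d9, d11, d12, d14, d16, d17, d19, d20.
Derived signals that run: d1 — 1 in total.
Checked but reused from cache: d3, d4, d5, d7, d9, d11, d12, d14, d16, d17, d19, d20.
Key observation: the change is absorbed at d1 — it re-runs but produces the same value, and the output's value is unchanged.

First evaluation (everything demanded from the output):
  d1 = min2(-7, 1) = -7
  d3 = neg(-7) = 7
  d4 = neg(-7) = 7
  d5 = max2(-7, 7) = 7
  d7 = max2(7, 7) = 7
  d9 = absv(7) = 7
  d11 = absv(7) = 7
  d12 = max2(7, 7) = 7
  d14 = mul(7, 7) = 49
  d16 = min2(7, 49) = 7
  d17 = min2(49, 7) = 7
  d19 = min2(7, 7) = 7
  d20 = min2(7, 7) = 7

Propagation after the edit:
  d1: runs — s1 1->7; result -7 (same value as before).
  d3: checked — values it read are unchanged (d1 unchanged); reused cached 7 without running.
  d4: checked — values it read are unchanged (d1 unchanged); reused cached 7 without running.
  d5: checked — values it read are unchanged (s2 unchanged, d3 unchanged); reused cached 7 without running.
  d7: checked — values it read are unchanged (d3 unchanged, d4 unchanged); reused cached 7 without running.
  d9: checked — values it read are unchanged (d7 unchanged); reused cached 7 without running.
  d11: checked — values it read are unchanged (d9 unchanged); reused cached 7 without running.
  d12: checked — values it read are unchanged (d11 unchanged, d5 unchanged); reused cached 7 without running.
  d14: checked — values it read are unchanged (d12 unchanged, d11 unchanged); reused cached 49 without running.
  d16: checked — values it read are unchanged (d12 unchanged, d14 unchanged); reused cached 7 without running.
  d17: checked — values it read are unchanged (d14 unchanged, d16 unchanged); reused cached 7 without running.
  d19: checked — values it read are unchanged (d16 unchanged, d4 unchanged); reused cached 7 without running.
  d20: checked — values it read are unchanged (d19 unchanged, d17 unchanged); reused cached 7 without running.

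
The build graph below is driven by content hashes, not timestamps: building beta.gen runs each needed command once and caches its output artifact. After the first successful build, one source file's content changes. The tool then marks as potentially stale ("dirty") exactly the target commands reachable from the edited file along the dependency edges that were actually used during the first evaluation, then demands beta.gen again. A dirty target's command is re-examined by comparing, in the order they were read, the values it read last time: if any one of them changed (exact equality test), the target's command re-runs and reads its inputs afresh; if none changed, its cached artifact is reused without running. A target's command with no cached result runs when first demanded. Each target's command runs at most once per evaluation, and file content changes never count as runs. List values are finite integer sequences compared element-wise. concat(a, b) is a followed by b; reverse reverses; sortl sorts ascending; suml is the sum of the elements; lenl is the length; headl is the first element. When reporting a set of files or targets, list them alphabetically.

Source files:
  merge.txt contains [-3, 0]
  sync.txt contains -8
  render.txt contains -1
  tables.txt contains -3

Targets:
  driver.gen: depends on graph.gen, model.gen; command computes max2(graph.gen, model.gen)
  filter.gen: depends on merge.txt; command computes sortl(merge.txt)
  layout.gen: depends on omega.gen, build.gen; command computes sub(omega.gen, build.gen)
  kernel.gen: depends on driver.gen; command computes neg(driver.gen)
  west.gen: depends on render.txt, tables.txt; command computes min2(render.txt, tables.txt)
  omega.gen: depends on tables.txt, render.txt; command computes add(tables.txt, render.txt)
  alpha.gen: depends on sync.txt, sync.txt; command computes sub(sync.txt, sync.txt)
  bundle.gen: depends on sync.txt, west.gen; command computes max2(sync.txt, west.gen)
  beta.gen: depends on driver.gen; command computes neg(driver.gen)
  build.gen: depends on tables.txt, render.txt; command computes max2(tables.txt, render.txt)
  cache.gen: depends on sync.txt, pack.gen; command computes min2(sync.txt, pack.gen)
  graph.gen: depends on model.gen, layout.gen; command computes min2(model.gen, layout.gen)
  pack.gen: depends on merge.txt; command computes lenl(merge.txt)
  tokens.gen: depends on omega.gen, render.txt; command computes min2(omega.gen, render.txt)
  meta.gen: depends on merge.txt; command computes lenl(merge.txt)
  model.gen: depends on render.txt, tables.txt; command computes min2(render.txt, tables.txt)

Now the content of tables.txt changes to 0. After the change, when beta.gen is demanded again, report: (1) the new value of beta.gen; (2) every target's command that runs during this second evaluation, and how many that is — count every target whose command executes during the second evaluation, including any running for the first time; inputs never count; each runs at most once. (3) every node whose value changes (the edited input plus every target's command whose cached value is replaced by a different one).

beta.gen now evaluates to 1.
Run set: beta.gen, build.gen, driver.gen, graph.gen, layout.gen, model.gen, omega.gen (7 run).
Changed values: beta.gen, build.gen, driver.gen, graph.gen, layout.gen, model.gen, omega.gen, tables.txt.

Initial pass — values computed on the first demand:
  build.gen = max2(-3, -1) = -1
  model.gen = min2(-1, -3) = -3
  omega.gen = add(-3, -1) = -4
  layout.gen = sub(-4, -1) = -3
  graph.gen = min2(-3, -3) = -3
  driver.gen = max2(-3, -3) = -3
  beta.gen = neg(-3) = 3

Second demand — change propagation:
  build.gen: re-runs because tables.txt -3->0; new result 0.
  model.gen: re-runs because tables.txt -3->0; new result -1.
  omega.gen: re-runs because tables.txt -3->0; new result -1.
  layout.gen: re-runs because omega.gen -4->-1; build.gen -1->0; new result -1.
  graph.gen: re-runs because model.gen -3->-1; layout.gen -3->-1; new result -1.
  driver.gen: re-runs because graph.gen -3->-1; model.gen -3->-1; new result -1.
  beta.gen: re-runs because driver.gen -3->-1; new result 1.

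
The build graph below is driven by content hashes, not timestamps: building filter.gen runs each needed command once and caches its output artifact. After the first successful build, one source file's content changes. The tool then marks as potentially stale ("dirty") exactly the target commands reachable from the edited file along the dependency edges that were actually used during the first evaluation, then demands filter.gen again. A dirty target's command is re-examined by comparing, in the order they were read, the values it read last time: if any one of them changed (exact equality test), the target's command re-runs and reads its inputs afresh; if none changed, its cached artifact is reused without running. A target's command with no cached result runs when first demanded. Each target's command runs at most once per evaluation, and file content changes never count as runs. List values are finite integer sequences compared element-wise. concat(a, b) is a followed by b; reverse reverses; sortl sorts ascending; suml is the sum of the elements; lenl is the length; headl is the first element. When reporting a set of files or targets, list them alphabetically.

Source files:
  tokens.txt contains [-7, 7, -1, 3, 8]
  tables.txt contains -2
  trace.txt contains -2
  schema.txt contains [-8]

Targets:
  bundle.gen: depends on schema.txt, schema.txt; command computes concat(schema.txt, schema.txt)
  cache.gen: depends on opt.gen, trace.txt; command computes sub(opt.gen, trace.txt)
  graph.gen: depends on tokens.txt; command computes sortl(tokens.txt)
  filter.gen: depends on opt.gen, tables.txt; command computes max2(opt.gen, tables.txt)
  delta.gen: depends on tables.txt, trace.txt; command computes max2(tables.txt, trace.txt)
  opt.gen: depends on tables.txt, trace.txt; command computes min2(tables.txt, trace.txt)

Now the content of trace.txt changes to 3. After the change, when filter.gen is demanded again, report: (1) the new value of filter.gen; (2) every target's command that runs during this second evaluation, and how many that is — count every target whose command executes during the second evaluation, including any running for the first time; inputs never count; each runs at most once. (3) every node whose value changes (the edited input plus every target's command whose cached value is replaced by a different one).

filter.gen now evaluates to -2.
Run set: opt.gen (1 run).
Changed values: trace.txt.
The important point: opt.gen recomputes to an identical value, and the output ends up unchanged.

Initial pass — values computed on the first demand:
  opt.gen = min2(-2, -2) = -2
  filter.gen = max2(-2, -2) = -2

Second demand — change propagation:
  opt.gen: re-runs because trace.txt -2->3; new result -2 (unchanged).
  filter.gen: re-examined; everything it read last time is the same (opt.gen unchanged, tables.txt unchanged) — cache -2 kept, no run.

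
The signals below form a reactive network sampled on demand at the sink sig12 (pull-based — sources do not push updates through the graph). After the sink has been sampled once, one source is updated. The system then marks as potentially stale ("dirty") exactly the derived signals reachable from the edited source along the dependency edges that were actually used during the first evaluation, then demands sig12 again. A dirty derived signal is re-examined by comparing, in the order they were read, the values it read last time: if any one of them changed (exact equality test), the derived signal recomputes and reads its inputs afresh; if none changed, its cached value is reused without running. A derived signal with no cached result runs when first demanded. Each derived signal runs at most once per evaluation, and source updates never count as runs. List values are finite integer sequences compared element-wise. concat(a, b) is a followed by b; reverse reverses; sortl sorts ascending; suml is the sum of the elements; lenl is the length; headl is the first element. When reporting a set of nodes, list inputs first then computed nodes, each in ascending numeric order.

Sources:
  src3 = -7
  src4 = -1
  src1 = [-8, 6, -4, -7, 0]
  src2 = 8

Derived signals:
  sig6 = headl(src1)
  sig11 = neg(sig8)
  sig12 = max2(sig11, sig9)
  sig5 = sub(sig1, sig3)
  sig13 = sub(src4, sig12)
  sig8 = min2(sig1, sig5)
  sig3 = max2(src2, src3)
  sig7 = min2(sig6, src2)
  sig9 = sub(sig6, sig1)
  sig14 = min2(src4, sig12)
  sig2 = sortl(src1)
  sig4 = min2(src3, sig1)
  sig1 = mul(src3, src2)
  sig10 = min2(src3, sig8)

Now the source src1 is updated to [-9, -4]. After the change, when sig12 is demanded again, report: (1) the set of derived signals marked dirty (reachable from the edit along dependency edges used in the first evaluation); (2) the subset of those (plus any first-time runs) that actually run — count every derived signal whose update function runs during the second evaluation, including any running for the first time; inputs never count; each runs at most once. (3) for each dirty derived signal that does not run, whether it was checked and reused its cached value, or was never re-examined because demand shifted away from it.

Initial pass — values computed on the first demand:
  sig1 = mul(-7, 8) = -56
  sig3 = max2(8, -7) = 8
  sig5 = sub(-56, 8) = -64
  sig6 = headl([-8, 6, -4, -7, 0]) = -8
  sig8 = min2(-56, -64) = -64
  sig9 = sub(-8, -56) = 48
  sig11 = neg(-64) = 64
  sig12 = max2(64, 48) = 64

Second demand — change propagation:
  sig6: re-runs because src1 [-8, 6, -4, -7, 0]->[-9, -4]; new result -9.
  sig9: re-runs because sig6 -8->-9; new result 47.
  sig12: re-runs because sig9 48->47; new result 64 (unchanged).

Dirty set: sig6, sig9, sig12.
Run set: sig6, sig9, sig12 (3 run).
All dirty derived signals ended up running.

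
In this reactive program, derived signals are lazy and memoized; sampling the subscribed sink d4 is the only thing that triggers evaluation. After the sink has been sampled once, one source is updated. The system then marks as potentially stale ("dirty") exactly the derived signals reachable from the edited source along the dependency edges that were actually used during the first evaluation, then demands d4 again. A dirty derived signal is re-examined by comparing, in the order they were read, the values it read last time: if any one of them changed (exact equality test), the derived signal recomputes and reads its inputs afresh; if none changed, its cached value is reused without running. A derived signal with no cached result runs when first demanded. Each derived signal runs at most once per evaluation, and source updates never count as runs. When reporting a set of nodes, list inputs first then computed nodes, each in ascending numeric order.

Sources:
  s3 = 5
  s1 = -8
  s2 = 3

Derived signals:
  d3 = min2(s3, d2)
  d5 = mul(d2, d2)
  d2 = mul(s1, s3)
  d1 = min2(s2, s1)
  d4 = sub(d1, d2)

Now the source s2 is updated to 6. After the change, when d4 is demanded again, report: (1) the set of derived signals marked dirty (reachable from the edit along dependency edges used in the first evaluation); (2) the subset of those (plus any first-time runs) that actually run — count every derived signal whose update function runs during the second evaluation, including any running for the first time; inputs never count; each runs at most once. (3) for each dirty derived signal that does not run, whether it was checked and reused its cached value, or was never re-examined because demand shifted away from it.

First demand of the output computes:
  d1 = min2(3, -8) = -8
  d2 = mul(-8, 5) = -40
  d4 = sub(-8, -40) = 32

After the edit, cleaning proceeds:
  d1: a read changed (s2 3->6) — executes, giving -8 — identical to its old value.
  d4: dirty, but its reads are unchanged (d1 unchanged, d2 unchanged); cached 32 stands.

Note the absorption at d1: it re-runs yet its value is the same, leaving the output's value untouched.

The edit dirties: d1, d4.
1 derived signals run: d1.
Cache hits after checking: d4.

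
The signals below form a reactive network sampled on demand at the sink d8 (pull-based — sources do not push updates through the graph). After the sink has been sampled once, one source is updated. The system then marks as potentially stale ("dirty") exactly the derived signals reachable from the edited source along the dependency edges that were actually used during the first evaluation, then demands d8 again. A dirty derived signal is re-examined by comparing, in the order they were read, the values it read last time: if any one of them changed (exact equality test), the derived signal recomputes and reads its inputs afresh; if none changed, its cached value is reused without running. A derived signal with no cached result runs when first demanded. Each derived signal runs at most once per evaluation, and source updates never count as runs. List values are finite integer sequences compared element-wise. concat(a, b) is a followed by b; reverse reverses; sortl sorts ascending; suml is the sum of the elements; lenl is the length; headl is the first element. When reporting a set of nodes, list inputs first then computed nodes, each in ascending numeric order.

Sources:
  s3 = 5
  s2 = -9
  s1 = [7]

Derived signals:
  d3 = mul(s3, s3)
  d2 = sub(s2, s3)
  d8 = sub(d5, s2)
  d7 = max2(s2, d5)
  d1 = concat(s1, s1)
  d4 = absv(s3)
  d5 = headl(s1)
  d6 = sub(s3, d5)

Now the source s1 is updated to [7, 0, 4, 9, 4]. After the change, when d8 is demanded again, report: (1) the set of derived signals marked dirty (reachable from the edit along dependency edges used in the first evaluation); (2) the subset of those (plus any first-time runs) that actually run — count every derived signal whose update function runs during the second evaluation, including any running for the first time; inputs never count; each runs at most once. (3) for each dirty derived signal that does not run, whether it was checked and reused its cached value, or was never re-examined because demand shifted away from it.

Dirty set: d5, d8.
Run set: d5 (1 run).
Re-examined without running (cache reused): d8.
The important point: d5 recomputes to an identical value, and the output ends up unchanged.

Initial pass — values computed on the first demand:
  d5 = headl([7]) = 7
  d8 = sub(7, -9) = 16

Second demand — change propagation:
  d5: re-runs because s1 [7]->[7, 0, 4, 9, 4]; new result 7 (unchanged).
  d8: re-examined; everything it read last time is the same (d5 unchanged, s2 unchanged) — cache 16 kept, no run.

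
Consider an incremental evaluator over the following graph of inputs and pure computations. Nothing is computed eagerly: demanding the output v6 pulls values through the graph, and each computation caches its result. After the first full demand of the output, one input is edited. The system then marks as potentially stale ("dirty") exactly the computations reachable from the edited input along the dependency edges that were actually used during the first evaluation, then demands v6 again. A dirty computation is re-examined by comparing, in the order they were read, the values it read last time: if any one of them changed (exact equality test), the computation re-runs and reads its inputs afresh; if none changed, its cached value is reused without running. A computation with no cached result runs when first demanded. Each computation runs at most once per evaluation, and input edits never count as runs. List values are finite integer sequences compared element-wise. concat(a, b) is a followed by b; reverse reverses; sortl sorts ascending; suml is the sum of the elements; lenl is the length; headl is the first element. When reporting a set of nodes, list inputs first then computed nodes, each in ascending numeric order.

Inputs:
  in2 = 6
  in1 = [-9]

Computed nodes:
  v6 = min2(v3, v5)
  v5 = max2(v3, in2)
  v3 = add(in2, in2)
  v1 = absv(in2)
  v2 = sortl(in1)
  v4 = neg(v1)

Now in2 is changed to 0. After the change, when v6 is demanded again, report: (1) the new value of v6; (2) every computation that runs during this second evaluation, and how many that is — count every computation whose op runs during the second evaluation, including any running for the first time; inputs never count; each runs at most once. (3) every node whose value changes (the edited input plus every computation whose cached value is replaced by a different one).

v6 now evaluates to 0.
Run set: v3, v5, v6 (3 run).
Changed values: in2, v3, v5, v6.

Initial pass — values computed on the first demand:
  v3 = add(6, 6) = 12
  v5 = max2(12, 6) = 12
  v6 = min2(12, 12) = 12

Second demand — change propagation:
  v3: re-runs because in2 6->0; in2 6->0; new result 0.
  v5: re-runs because v3 12->0; in2 6->0; new result 0.
  v6: re-runs because v3 12->0; v5 12->0; new result 0.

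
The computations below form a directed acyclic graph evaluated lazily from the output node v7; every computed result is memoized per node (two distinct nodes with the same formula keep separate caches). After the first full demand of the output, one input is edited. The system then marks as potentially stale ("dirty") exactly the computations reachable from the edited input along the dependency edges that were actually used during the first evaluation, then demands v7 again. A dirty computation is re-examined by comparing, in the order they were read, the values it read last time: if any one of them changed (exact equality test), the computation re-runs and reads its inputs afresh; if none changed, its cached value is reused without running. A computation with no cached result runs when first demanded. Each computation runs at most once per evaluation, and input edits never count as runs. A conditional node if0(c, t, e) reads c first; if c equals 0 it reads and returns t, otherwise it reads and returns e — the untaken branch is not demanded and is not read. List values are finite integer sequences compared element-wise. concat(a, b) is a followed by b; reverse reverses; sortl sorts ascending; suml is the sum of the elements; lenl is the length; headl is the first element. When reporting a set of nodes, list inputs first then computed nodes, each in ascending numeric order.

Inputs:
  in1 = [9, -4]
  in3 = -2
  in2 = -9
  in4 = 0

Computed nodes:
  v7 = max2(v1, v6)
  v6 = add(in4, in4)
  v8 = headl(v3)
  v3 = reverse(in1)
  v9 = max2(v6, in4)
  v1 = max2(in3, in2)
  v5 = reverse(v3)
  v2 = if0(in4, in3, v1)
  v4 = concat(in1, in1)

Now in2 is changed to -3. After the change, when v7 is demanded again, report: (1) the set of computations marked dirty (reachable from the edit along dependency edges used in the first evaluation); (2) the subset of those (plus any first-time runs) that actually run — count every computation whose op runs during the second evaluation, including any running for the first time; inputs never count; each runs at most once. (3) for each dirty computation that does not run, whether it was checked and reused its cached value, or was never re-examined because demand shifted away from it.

The edit dirties: v1, v7.
1 computations run: v1.
Cache hits after checking: v7.
Note the absorption at v1: it re-runs yet its value is the same, leaving the output's value untouched.

First demand of the output computes:
  v1 = max2(-2, -9) = -2
  v6 = add(0, 0) = 0
  v7 = max2(-2, 0) = 0

After the edit, cleaning proceeds:
  v1: a read changed (in2 -9->-3) — executes, giving -2 — identical to its old value.
  v7: dirty, but its reads are unchanged (v1 unchanged, v6 unchanged); cached 0 stands.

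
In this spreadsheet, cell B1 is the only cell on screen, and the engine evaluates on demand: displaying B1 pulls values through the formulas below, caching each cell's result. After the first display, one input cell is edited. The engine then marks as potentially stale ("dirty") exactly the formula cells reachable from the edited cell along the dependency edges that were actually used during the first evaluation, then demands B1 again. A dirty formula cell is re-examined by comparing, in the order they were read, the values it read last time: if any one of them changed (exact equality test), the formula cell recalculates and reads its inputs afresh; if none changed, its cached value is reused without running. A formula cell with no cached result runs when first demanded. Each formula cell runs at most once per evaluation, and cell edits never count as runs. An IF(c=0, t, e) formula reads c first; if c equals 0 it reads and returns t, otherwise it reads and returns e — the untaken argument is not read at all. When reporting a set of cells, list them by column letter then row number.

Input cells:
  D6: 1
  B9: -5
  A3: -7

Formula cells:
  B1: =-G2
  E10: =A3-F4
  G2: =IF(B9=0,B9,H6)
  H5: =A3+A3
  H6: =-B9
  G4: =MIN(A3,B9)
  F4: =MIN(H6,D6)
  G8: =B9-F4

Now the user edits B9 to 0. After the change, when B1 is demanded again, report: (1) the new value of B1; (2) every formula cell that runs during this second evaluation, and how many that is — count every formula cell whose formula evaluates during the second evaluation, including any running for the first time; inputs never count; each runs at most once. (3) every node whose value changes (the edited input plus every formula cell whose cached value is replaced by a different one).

Initial pass — values computed on the first demand:
  H6 = -(-5) = 5
  G2 = IF(B9=0: B9=-5 -> else branch H6) = 5
  B1 = -(5) = -5

Second demand — change propagation:
  H6: dirty yet unreached — the second evaluation never asks for it.
  G2: re-runs because B9 -5->0; new result 0.
  B1: re-runs because G2 5->0; new result 0.

The important point: the flipped condition redirects demand; H6 is left stale, never re-checked.

B1 now evaluates to 0.
Run set: B1, G2 (2 run).
Changed values: B1, B9, G2.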